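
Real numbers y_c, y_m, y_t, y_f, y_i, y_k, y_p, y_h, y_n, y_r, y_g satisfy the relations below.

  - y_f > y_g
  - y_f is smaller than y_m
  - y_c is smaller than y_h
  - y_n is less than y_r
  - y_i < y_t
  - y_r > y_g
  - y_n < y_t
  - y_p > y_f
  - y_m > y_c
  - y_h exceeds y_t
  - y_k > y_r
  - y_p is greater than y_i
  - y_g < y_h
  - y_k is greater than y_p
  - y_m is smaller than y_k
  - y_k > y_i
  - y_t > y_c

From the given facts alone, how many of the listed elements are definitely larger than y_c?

4

From y_c the given relations immediately reach y_m, y_t, y_h.
From those, y_k — 4 in total.
Nothing else is reachable above y_c; 4 in all.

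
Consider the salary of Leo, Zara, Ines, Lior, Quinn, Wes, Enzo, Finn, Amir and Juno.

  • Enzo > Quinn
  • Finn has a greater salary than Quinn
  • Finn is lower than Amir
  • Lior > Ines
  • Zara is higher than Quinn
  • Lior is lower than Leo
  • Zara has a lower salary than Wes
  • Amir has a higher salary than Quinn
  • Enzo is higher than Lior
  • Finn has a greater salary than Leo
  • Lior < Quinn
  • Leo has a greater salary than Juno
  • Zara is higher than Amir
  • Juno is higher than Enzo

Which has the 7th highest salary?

The consecutive relations fix a unique order: Ines < Lior < Quinn < Enzo < Juno < Leo < Finn < Amir < Zara < Wes.
The 7th largest is Enzo.

Enzo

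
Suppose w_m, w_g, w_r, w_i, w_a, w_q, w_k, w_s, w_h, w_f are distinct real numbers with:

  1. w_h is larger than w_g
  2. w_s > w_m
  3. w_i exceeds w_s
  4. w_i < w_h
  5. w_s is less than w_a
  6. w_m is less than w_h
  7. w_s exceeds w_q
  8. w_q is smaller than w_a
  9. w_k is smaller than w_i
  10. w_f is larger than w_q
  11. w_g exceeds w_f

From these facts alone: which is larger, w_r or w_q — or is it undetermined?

undetermined

Following every chain through w_q: above w_q we get w_f, w_s, w_i, w_g, w_a, w_h.
w_r is not reached, and no chain runs the other way from w_r to w_q.
So the given relations leave the order of w_q and w_r undetermined.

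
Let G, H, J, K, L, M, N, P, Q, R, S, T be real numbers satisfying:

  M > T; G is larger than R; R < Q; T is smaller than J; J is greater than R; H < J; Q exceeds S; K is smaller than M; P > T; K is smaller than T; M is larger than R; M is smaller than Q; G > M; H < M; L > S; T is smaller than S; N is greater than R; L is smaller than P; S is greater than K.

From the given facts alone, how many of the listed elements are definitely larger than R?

Directly above R: M, Q, J, G, N.
Nothing else is reachable above R; 5 in all.

5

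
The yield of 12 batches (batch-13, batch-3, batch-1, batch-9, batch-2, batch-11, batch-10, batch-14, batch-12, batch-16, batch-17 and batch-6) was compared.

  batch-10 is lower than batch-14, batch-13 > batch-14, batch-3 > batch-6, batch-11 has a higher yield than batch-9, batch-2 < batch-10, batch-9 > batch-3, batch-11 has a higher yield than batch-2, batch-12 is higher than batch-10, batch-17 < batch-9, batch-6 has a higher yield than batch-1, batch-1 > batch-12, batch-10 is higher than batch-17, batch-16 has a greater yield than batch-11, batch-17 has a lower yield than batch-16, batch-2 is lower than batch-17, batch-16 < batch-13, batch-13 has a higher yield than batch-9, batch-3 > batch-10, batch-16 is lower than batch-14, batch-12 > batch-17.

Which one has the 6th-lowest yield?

batch-6

Piecing the relations together gives one ordering: batch-2 < batch-17 < batch-10 < batch-12 < batch-1 < batch-6 < batch-3 < batch-9 < batch-11 < batch-16 < batch-14 < batch-13.
Counting 6 from the smallest end gives batch-6.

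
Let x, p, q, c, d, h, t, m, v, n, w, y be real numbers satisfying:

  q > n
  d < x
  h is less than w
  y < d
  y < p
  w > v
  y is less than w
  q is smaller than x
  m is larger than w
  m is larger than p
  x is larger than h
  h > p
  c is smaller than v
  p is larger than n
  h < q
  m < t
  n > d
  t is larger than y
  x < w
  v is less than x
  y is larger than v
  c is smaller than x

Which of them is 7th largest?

Piecing the relations together gives one ordering: c < v < y < d < n < p < h < q < x < w < m < t.
The 7th largest is p.

p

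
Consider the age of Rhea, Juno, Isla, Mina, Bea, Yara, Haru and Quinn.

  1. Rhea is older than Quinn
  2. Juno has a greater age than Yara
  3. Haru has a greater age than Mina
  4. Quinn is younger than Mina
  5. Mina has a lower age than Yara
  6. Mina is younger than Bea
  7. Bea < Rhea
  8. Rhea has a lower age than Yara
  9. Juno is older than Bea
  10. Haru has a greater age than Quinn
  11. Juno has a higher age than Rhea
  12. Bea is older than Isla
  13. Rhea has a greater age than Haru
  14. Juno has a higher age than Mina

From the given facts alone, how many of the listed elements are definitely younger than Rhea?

5

From Rhea the given relations immediately reach Quinn, Haru, Bea.
From those, Isla, Mina — 5 in total.
Nothing else is reachable below Rhea; 5 in all.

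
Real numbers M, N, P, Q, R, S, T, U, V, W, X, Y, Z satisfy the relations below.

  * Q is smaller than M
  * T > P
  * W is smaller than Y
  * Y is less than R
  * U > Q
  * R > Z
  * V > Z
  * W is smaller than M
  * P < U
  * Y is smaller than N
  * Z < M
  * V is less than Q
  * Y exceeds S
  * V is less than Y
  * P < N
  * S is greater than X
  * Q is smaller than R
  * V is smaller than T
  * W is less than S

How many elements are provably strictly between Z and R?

3

The relations place Z below R. An element lies strictly between them when it is forced above Z and also forced below R.
Above Z: {V, Q, M, T, Y, N, U}. Below R: {W, V, X, Q, S, Y}.
Intersection: {V, Q, Y} — 3.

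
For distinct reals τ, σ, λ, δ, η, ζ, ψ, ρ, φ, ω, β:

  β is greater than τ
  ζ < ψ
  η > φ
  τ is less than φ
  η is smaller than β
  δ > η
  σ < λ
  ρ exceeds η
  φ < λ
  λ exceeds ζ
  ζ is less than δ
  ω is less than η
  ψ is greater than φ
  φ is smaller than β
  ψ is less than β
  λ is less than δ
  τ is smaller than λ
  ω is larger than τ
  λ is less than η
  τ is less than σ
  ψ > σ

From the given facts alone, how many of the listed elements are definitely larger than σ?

From σ the given relations immediately reach λ, ψ.
From those, η, δ, β — 5 in total.
From those, ρ — 6 in total.
Nothing else is reachable above σ; 6 in all.

6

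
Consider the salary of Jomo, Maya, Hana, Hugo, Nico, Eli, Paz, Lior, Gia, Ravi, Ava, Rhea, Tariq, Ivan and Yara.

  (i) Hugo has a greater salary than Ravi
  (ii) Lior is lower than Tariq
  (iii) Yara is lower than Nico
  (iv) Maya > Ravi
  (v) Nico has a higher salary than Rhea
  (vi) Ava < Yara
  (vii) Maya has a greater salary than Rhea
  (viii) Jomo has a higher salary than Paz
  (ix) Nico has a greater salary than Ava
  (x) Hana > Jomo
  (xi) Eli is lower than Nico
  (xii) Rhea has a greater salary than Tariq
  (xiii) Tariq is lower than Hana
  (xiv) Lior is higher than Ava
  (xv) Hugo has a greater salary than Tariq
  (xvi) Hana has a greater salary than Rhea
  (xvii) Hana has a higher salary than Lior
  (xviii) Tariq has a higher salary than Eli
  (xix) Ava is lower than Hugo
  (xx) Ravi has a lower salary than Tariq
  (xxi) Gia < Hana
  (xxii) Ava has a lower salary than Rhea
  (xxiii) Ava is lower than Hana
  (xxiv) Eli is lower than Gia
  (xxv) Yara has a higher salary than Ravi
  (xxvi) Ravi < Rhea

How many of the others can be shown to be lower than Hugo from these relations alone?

5

Directly below Hugo: Ava, Ravi, Tariq.
One step further: Lior, Eli (5 so far).
No other element is forced below Hugo by the given relations, so the count is 5.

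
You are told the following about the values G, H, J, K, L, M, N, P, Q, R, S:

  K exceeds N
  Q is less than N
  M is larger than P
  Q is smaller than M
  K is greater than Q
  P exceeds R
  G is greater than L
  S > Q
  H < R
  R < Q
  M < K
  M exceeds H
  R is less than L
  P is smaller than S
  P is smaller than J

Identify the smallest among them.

H

R is not least since H < R; L is not least since R < L; P is not least since R < P; J is not least since P < J; Q is not least since R < Q; G is not least since L < G; S is not least since P < S; N is not least since Q < N; M is not least since H < M; K is not least since M < K.
Only H has nothing below it, so H is the smallest.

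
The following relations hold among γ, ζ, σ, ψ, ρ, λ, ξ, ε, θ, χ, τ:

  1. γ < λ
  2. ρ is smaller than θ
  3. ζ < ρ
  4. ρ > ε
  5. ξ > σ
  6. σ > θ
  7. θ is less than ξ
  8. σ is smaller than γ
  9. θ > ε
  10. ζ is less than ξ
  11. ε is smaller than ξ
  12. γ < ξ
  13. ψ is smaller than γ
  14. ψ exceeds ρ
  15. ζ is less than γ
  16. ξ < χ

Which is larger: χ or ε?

χ

ε < ρ and ρ < θ give ε < θ.
With θ < σ: ε < ρ < θ < σ.
Then σ < γ extends the chain to γ.
Then γ < ξ extends the chain to ξ.
With ξ < χ: ε < ρ < θ < σ < γ < ξ < χ.
So ε < χ; χ is the larger of the two.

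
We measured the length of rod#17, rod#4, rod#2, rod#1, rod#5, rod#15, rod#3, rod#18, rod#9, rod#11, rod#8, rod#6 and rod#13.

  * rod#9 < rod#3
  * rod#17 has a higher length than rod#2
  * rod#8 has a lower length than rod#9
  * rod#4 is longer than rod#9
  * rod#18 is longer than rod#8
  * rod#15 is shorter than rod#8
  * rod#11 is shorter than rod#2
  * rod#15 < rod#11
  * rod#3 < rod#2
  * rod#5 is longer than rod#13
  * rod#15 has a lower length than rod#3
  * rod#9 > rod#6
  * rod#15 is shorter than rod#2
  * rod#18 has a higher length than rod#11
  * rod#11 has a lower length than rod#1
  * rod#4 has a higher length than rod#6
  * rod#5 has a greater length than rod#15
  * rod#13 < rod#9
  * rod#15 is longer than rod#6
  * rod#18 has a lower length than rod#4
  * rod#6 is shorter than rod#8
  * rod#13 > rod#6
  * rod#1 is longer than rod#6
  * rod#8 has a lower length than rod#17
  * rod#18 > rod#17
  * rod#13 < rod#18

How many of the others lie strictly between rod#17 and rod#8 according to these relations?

3

The relations place rod#8 below rod#17. An element lies strictly between them when it is forced above rod#8 and also forced below rod#17.
Above rod#8: {rod#9, rod#3, rod#2, rod#18, rod#4}. Below rod#17: {rod#6, rod#13, rod#15, rod#11, rod#9, rod#3, rod#2}.
Intersection: {rod#9, rod#3, rod#2} — 3.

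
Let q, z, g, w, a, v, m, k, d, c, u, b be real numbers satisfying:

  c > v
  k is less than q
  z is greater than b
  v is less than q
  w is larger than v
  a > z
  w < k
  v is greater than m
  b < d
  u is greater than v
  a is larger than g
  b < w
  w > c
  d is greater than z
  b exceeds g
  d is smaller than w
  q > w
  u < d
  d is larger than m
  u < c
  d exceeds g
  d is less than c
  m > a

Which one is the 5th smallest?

Chaining the given pairs: g < b < z < a < m < v < u < d < c < w < k < q.
The 5th smallest is m.

m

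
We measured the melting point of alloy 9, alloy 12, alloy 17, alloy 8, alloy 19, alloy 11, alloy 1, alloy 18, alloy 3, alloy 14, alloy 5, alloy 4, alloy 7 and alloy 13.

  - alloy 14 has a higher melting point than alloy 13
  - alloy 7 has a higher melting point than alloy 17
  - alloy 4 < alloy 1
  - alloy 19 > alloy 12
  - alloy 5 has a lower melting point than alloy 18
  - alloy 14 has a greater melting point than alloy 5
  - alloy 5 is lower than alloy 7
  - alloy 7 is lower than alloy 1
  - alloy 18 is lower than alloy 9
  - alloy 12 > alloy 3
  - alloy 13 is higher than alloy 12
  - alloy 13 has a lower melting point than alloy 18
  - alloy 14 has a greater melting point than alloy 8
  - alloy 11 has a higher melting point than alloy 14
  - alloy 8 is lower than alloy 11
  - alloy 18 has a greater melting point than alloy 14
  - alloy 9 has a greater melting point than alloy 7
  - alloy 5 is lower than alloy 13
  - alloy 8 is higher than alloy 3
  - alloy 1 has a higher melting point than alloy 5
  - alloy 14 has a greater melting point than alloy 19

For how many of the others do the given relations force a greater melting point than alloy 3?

8

From alloy 3 the given relations immediately reach alloy 8, alloy 12.
From those, alloy 13, alloy 19, alloy 14, alloy 11 — 6 in total.
From those, alloy 18 — 7 in total.
From those, alloy 9 — 8 in total.
No other element is forced above alloy 3 by the given relations, so the count is 8.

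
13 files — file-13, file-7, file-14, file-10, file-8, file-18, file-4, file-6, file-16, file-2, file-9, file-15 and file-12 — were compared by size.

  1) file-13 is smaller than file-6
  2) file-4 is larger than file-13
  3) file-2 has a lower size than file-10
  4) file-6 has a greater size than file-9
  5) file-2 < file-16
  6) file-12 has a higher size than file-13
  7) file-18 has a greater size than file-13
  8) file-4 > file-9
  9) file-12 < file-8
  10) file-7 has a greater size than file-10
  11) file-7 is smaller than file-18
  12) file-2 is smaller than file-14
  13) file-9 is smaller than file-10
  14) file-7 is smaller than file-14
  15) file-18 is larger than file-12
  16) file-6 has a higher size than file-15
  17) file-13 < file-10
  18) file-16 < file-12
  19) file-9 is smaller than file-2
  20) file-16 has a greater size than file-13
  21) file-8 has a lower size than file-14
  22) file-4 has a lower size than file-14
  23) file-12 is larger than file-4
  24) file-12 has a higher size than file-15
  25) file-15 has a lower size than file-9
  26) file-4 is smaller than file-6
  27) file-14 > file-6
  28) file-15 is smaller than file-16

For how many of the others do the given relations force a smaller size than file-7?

Directly below file-7: file-10.
One step further: file-9, file-2, file-13 (4 so far).
One step further: file-15 (5 so far).
No other element is forced below file-7 by the given relations, so the count is 5.

5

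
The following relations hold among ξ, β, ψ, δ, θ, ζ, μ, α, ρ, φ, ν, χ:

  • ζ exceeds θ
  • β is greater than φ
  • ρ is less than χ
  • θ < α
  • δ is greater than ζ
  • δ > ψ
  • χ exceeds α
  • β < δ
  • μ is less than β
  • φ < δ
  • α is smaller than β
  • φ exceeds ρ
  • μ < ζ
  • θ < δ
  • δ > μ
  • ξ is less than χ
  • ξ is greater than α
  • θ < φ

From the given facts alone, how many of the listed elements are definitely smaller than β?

5

From β the given relations immediately reach μ, α, φ.
From those, ρ, θ — 5 in total.
No other element is forced below β by the given relations, so the count is 5.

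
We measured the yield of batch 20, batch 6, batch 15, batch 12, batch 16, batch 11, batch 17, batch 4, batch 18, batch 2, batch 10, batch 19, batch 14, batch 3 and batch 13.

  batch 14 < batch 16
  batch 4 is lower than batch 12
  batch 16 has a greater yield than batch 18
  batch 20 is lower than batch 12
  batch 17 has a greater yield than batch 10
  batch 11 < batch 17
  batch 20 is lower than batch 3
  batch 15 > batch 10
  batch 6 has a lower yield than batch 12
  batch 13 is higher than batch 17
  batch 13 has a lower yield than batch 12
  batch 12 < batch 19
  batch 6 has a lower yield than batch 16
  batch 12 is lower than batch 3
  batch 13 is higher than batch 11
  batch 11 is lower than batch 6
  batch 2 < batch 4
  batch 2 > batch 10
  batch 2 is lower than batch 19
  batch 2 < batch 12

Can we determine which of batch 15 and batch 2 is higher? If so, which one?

undetermined

Following every chain through batch 15: below batch 15 we get batch 10.
batch 2 is not reached, and no chain runs the other way from batch 2 to batch 15.
So the given relations leave the order of batch 15 and batch 2 undetermined.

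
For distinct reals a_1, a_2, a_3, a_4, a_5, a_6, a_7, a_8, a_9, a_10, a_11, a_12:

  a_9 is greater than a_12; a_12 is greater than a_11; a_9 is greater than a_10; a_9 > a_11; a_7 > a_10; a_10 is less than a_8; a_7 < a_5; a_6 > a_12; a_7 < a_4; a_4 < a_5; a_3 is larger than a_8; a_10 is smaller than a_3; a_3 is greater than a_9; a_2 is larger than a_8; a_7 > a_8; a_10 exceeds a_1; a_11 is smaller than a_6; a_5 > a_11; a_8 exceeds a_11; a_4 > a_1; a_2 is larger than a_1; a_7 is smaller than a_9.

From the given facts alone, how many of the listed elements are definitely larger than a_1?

The elements the relations force above a_1 are a_10, a_8, a_7, a_4, a_9, a_5, a_3, a_2 — no chain reaches any other.
That is 8.

8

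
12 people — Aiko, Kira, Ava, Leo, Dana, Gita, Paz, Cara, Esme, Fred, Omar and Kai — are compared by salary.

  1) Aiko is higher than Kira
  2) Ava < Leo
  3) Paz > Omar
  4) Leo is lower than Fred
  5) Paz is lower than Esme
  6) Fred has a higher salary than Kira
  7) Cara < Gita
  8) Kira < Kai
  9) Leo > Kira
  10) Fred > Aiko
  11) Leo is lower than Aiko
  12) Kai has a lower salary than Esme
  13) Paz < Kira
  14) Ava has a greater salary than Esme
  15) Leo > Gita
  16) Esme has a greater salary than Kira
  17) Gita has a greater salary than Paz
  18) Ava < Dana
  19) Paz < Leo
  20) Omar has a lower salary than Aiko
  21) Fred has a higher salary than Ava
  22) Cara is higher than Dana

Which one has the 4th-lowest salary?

Kai

Chaining the given pairs: Omar < Paz < Kira < Kai < Esme < Ava < Dana < Cara < Gita < Leo < Aiko < Fred.
The 4th smallest is Kai.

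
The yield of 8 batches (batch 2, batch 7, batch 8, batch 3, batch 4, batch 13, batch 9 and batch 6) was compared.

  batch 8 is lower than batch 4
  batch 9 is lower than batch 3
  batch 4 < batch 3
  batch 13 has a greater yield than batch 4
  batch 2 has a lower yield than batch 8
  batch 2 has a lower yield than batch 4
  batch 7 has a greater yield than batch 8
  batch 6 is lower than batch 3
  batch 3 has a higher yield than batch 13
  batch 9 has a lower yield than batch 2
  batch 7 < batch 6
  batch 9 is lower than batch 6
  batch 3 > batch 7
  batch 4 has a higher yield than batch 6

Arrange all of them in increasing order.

batch 9 < batch 2 < batch 8 < batch 7 < batch 6 < batch 4 < batch 13 < batch 3

Each adjacent pair is fixed by a given relation: batch 9 < batch 2; batch 2 < batch 8; batch 8 < batch 7; batch 7 < batch 6; batch 6 < batch 4; batch 4 < batch 13; batch 13 < batch 3. Chaining them end to end gives the full order.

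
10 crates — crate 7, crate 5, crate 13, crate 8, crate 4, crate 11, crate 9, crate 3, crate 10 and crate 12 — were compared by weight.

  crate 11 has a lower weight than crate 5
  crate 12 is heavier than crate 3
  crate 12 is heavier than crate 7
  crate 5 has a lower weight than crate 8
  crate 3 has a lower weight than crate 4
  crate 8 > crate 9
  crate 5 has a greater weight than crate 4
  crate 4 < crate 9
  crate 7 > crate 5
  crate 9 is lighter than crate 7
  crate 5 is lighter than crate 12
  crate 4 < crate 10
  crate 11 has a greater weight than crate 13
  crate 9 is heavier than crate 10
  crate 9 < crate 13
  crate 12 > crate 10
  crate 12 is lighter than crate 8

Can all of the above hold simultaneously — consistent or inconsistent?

consistent

Every relation is compatible with crate 3 < crate 4 < crate 10 < crate 9 < crate 13 < crate 11 < crate 5 < crate 7 < crate 12 < crate 8; the set is consistent.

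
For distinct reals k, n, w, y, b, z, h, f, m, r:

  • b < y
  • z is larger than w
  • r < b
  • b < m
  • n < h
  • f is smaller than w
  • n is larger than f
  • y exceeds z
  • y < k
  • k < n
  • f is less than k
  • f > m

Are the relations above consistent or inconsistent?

The single ordering r < b < m < f < w < z < y < k < n < h satisfies every listed relation, so no contradiction arises.

consistent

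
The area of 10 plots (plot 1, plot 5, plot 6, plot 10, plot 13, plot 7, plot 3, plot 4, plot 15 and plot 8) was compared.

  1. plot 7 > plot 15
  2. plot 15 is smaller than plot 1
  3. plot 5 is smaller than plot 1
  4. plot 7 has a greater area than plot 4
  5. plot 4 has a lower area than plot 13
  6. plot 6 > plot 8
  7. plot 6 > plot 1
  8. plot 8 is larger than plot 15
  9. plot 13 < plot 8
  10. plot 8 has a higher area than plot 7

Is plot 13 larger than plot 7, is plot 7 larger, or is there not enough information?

Following every chain through plot 13: above plot 13 we get plot 8, plot 6; below plot 13 we get plot 4.
plot 7 is not reached, and no chain runs the other way from plot 7 to plot 13.
So the given relations leave the order of plot 13 and plot 7 undetermined.

undetermined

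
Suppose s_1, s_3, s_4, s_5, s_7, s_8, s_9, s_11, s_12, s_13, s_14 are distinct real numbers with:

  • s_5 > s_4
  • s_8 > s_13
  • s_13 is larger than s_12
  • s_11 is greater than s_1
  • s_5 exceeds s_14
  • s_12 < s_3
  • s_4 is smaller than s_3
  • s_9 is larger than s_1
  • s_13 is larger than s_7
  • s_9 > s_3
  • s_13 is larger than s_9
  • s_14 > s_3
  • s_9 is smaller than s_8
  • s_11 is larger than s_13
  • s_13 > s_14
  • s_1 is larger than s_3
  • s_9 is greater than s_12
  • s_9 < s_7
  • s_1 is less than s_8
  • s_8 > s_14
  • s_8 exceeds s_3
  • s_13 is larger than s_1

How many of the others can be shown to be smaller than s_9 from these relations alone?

From s_9 the given relations immediately reach s_12, s_3, s_1.
From those, s_4 — 4 in total.
No other element is forced below s_9 by the given relations, so the count is 4.

4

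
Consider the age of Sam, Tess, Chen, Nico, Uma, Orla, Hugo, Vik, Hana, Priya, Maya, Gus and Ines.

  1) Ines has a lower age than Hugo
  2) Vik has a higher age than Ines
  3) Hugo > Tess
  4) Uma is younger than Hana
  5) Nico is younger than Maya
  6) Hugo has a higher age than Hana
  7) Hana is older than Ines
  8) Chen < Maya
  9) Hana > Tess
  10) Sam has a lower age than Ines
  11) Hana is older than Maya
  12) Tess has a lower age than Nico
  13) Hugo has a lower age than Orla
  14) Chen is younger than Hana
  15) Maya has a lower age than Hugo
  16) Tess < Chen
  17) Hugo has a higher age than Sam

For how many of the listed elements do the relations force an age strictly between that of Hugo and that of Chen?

2

The relations place Chen below Hugo. An element lies strictly between them when it is forced above Chen and also forced below Hugo.
Above Chen: {Maya, Hana, Orla}. Below Hugo: {Tess, Nico, Maya, Sam, Ines, Uma, Hana}.
Intersection: {Maya, Hana} — 2.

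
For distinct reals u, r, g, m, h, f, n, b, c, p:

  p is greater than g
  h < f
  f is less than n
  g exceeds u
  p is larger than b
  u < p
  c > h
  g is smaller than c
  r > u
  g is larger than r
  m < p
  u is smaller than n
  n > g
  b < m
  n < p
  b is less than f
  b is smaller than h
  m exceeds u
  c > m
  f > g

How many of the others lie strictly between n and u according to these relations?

Chaining upward from u reaches: r, g, m, f, c, p.
Chaining downward from n reaches: b, r, g, h, f.
Strictly between u and n are those in both lists: r, g, f — 3 elements.

3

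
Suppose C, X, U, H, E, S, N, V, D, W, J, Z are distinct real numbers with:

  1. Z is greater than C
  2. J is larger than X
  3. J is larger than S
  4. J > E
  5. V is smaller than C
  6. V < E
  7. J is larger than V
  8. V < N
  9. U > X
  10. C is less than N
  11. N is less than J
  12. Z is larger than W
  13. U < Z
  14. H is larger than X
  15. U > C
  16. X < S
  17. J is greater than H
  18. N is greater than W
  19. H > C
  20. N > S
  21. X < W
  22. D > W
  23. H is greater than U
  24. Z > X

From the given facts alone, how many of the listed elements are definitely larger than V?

7

The elements the relations force above V are E, C, U, Z, H, N, J — no chain reaches any other.
That is 7.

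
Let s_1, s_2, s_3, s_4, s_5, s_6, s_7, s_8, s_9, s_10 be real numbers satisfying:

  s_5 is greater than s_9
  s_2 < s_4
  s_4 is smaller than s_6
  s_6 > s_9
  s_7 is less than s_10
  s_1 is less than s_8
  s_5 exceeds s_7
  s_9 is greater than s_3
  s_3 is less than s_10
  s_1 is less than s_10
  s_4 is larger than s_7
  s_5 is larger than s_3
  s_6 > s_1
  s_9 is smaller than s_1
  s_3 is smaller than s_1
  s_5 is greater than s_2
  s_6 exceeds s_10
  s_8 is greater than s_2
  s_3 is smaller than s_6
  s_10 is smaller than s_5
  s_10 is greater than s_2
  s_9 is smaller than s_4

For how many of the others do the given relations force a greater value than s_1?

4

The elements the relations force above s_1 are s_8, s_10, s_6, s_5 — no chain reaches any other.
That is 4.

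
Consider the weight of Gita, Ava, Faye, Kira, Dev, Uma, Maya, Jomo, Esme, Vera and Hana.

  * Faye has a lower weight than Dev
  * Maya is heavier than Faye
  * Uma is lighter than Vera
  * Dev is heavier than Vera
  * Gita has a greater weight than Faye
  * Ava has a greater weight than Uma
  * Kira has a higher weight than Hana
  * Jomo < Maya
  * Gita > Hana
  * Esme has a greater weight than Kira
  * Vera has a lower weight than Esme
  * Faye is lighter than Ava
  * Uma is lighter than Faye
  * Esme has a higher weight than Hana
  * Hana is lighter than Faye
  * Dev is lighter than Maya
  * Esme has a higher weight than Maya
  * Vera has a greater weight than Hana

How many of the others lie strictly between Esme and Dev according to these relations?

1

The relations place Dev below Esme. An element lies strictly between them when it is forced above Dev and also forced below Esme.
Above Dev: {Maya}. Below Esme: {Uma, Hana, Jomo, Vera, Faye, Kira, Maya}.
Intersection: {Maya} — 1.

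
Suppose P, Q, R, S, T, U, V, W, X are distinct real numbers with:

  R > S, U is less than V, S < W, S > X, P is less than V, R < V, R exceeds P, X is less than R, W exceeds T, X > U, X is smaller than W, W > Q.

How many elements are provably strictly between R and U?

The relations place U below R. An element lies strictly between them when it is forced above U and also forced below R.
Above U: {X, S, W, V}. Below R: {X, S, P}.
Intersection: {X, S} — 2.

2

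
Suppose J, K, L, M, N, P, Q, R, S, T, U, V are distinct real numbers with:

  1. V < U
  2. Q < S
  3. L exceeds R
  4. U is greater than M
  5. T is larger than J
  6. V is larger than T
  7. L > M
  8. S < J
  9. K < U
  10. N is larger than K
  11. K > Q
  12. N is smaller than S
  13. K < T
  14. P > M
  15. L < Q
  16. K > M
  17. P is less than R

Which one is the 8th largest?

Q

Piecing the relations together gives one ordering: M < P < R < L < Q < K < N < S < J < T < V < U.
Counting 8 from the largest end gives Q.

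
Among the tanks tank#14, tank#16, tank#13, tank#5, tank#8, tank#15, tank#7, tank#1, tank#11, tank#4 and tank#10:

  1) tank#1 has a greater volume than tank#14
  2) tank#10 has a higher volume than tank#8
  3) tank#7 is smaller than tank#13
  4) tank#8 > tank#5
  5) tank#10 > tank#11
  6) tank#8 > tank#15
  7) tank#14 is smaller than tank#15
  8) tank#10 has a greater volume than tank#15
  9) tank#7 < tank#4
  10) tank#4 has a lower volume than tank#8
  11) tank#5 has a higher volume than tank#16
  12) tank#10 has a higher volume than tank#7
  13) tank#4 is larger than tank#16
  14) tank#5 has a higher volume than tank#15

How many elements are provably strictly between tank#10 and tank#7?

Chaining upward from tank#7 reaches: tank#4, tank#8, tank#13.
Chaining downward from tank#10 reaches: tank#14, tank#15, tank#16, tank#5, tank#11, tank#4, tank#8.
Strictly between tank#7 and tank#10 are those in both lists: tank#4, tank#8 — 2 elements.

2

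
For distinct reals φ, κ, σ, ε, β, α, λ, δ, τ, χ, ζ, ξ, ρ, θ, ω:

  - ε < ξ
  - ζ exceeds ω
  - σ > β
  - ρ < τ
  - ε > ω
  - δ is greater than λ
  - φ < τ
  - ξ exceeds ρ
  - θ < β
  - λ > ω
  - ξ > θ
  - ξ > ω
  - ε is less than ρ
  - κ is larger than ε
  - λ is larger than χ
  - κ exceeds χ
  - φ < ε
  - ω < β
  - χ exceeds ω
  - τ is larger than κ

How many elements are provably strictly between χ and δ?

Chaining upward from χ reaches: λ, κ, τ.
Chaining downward from δ reaches: ω, λ.
Strictly between χ and δ are those in both lists: λ — 1 element.

1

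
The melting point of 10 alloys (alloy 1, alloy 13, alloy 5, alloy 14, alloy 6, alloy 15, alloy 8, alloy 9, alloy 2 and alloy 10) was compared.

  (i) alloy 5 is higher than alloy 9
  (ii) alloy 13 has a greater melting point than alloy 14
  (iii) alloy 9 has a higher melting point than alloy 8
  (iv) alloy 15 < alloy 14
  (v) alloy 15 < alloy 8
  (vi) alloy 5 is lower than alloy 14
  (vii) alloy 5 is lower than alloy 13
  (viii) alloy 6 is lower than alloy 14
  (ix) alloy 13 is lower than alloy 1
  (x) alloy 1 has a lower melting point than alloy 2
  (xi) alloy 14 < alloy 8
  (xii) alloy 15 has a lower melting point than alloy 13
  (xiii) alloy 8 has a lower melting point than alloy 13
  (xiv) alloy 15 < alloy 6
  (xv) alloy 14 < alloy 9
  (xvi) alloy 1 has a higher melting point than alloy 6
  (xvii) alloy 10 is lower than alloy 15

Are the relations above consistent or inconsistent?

Chaining the given relations yields alloy 14 < alloy 8 < alloy 9 < alloy 5, so alloy 14 < alloy 5. But one relation states alloy 5 < alloy 14. These cannot both hold.

inconsistent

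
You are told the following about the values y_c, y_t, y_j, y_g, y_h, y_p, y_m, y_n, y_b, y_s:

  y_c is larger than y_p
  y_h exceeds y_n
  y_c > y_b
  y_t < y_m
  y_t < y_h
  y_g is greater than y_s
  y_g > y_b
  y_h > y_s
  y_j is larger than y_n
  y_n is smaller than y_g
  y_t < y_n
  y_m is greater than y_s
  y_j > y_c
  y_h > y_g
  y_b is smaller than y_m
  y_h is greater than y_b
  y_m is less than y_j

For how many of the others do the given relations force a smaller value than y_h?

5

From y_h the given relations immediately reach y_b, y_s, y_t, y_n, y_g.
Nothing else is reachable below y_h; 5 in all.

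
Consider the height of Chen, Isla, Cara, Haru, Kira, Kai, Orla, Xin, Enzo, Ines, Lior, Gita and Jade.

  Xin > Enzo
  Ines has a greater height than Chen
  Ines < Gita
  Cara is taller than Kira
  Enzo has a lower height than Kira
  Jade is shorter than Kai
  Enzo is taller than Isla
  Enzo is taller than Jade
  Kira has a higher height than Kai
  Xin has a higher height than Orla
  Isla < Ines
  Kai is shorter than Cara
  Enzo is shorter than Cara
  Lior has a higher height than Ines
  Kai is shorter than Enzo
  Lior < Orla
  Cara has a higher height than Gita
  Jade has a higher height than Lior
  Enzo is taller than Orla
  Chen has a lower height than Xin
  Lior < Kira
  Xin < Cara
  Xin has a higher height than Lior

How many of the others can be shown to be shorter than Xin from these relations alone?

Directly below Xin: Chen, Lior, Orla, Enzo.
One step further: Isla, Ines, Jade, Kai (8 so far).
No other element is forced below Xin by the given relations, so the count is 8.

8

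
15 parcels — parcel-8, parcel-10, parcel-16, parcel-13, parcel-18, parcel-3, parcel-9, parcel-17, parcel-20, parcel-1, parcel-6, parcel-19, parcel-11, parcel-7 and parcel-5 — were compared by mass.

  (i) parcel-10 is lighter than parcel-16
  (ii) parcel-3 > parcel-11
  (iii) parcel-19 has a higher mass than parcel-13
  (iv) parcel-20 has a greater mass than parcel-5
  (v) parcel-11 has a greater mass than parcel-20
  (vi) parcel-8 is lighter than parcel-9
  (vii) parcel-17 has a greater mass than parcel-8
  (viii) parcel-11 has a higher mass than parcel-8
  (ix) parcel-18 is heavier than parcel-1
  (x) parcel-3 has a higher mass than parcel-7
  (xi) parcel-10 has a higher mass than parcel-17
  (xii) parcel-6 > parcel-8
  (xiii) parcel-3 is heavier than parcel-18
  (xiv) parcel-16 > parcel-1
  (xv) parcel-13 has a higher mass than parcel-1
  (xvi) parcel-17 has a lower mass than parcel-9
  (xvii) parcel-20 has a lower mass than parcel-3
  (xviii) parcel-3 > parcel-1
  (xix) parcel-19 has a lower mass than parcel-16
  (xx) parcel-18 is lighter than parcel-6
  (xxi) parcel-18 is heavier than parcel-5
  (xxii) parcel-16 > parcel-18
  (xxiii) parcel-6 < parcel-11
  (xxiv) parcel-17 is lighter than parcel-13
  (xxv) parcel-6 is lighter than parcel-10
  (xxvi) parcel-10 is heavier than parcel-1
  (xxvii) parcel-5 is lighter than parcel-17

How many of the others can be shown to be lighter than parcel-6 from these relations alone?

4

The elements the relations force below parcel-6 are parcel-8, parcel-5, parcel-1, parcel-18 — no chain reaches any other.
That is 4.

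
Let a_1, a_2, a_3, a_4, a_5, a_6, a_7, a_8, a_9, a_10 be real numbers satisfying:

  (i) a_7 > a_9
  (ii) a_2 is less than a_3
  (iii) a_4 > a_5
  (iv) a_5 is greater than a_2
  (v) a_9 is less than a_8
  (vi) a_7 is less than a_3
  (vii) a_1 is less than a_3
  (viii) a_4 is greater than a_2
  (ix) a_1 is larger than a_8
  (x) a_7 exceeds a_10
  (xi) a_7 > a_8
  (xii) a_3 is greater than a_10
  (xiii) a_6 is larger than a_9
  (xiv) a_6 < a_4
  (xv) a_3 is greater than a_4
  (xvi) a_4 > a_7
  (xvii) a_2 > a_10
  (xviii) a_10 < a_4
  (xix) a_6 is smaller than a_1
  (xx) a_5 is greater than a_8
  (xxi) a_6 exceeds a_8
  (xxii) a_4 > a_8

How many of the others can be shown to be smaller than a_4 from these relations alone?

Directly below a_4: a_10, a_8, a_6, a_2, a_5, a_7.
One step further: a_9 (7 so far).
No other element is forced below a_4 by the given relations, so the count is 7.

7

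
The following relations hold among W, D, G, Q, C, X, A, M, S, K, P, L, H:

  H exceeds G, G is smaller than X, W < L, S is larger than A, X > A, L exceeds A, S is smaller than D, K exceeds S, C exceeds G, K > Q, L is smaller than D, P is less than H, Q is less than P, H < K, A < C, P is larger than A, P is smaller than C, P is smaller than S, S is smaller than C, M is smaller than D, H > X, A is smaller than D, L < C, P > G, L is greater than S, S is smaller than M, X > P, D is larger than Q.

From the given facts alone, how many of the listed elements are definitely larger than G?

Directly above G: P, X, H, C.
One step further: S, K (6 so far).
One step further: M, L, D (9 so far).
Nothing else is reachable above G; 9 in all.

9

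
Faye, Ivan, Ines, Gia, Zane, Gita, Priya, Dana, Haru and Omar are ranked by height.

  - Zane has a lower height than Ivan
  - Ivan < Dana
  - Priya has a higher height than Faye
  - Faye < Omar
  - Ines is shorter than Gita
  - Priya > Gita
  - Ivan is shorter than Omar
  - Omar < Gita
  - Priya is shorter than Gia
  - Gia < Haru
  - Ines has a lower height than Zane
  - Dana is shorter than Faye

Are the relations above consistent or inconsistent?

consistent

The single ordering Ines < Zane < Ivan < Dana < Faye < Omar < Gita < Priya < Gia < Haru satisfies every listed relation, so no contradiction arises.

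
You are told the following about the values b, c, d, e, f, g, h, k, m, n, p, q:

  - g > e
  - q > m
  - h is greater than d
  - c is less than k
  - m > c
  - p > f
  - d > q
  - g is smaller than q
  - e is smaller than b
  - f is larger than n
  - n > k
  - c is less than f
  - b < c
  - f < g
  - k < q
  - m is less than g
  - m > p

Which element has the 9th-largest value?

The consecutive relations fix a unique order: e < b < c < k < n < f < p < m < g < q < d < h.
Counting 9 from the largest end gives k.

k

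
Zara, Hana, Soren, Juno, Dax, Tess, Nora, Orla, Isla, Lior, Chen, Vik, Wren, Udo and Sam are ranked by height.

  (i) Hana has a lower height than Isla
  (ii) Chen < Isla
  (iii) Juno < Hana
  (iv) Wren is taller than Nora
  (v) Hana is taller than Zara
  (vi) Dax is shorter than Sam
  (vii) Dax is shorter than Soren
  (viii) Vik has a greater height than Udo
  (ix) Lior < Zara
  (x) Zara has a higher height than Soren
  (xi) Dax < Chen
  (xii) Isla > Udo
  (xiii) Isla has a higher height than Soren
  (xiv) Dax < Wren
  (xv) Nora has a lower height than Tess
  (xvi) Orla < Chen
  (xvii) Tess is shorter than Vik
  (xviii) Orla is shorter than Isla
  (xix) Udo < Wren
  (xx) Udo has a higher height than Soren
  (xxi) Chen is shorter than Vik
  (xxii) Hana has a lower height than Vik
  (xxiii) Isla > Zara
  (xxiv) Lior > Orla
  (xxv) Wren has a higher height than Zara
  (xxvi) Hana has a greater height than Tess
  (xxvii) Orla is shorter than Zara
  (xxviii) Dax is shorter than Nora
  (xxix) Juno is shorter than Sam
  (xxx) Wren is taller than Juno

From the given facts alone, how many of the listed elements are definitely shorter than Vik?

11

Directly below Vik: Chen, Tess, Udo, Hana.
One step further: Dax, Orla, Juno, Soren, Nora, Zara (10 so far).
One step further: Lior (11 so far).
Nothing else is reachable below Vik; 11 in all.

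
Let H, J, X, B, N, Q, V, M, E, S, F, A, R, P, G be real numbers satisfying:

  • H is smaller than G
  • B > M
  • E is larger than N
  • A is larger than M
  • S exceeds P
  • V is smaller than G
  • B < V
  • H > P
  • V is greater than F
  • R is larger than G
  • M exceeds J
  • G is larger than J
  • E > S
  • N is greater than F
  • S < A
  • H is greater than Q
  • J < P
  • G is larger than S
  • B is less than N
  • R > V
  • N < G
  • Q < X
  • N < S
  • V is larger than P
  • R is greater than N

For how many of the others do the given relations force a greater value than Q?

The elements the relations force above Q are H, G, X, R — no chain reaches any other.
That is 4.

4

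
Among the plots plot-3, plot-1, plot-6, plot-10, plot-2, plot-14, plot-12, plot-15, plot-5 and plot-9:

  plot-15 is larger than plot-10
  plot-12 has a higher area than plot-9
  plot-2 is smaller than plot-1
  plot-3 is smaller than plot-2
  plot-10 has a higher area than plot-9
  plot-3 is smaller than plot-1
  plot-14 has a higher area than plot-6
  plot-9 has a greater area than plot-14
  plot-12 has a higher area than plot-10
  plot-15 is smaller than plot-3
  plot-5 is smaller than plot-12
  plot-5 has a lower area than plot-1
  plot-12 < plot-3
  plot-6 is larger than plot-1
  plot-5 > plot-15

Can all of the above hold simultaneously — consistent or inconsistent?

We have plot-6 < plot-14 stated directly, yet also plot-14 < plot-9 < plot-10 < plot-15 < plot-5 < plot-12 < plot-3 < plot-2 < plot-1 < plot-6 by chaining the others — so plot-14 < plot-6. Contradiction.

inconsistent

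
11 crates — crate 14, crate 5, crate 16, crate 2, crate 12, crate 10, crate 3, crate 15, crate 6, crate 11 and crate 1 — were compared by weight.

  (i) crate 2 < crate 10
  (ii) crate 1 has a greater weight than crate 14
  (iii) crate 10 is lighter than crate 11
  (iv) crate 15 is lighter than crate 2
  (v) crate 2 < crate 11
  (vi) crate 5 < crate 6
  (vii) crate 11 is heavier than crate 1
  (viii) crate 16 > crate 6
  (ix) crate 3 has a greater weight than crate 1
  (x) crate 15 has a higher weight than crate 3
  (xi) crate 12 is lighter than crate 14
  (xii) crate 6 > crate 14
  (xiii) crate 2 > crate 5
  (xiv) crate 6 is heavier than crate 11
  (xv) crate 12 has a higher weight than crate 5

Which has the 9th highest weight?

The consecutive relations fix a unique order: crate 5 < crate 12 < crate 14 < crate 1 < crate 3 < crate 15 < crate 2 < crate 10 < crate 11 < crate 6 < crate 16.
The 9th largest is crate 14.

crate 14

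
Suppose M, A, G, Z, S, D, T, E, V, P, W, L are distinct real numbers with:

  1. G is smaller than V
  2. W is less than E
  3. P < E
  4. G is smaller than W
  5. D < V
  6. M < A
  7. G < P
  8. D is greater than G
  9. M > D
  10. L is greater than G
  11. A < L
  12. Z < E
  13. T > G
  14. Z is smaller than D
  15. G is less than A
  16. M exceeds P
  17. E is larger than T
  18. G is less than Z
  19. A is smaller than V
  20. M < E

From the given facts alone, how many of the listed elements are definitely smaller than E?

7

Directly below E: Z, T, P, M, W.
One step further: G, D (7 so far).
Nothing else is reachable below E; 7 in all.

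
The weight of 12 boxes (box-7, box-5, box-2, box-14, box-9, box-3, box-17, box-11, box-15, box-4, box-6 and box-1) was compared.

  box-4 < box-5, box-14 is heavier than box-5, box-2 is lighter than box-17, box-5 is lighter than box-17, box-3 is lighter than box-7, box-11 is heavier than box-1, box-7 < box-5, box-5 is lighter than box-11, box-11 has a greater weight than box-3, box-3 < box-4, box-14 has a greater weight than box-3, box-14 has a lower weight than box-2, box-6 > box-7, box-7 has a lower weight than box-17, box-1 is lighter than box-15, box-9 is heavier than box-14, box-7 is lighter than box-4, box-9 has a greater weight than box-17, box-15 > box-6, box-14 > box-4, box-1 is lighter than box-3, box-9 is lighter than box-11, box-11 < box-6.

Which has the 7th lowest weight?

Piecing the relations together gives one ordering: box-1 < box-3 < box-7 < box-4 < box-5 < box-14 < box-2 < box-17 < box-9 < box-11 < box-6 < box-15.
Counting 7 from the smallest end gives box-2.

box-2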